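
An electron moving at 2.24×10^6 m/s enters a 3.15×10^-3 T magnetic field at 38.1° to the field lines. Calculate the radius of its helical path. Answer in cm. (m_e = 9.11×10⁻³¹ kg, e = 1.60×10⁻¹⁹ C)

r ≈ 0.250 cm

Only the perpendicular component v⊥ = v sin38.1° = 1.38×10^6 m/s is bent by the field.
r = m v⊥ /(qB) = (9.11×10^-31)(1.38×10^6) / [(1×1.60×10^-19)(3.15×10^-3)] = 2.50×10^-3 m.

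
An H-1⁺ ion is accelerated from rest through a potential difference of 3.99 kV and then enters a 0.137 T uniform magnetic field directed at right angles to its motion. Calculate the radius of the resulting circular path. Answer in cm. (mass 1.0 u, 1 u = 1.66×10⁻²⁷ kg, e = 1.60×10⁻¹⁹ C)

The kinetic energy gained is K = qV = (1×1.60×10^-19)(3990) = 6.38×10^-16 J.
v = √(2K/m) = 8.77×10^5 m/s.
r = mv/(qB) = (1.66×10^-27)(8.77×10^5) / [(1×1.60×10^-19)(0.137)] = 0.0664 m.

r ≈ 6.64 cm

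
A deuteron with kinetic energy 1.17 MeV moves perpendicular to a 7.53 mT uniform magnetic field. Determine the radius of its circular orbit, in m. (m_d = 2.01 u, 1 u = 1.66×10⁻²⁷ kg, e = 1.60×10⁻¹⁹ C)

Convert the energy: K = 1.17 MeV = 1.87×10^-13 J.
v = √(2K/m) = √(2·1.87×10^-13/3.34×10^-27) = 1.06×10^7 m/s.
r = mv/(qB) = (3.34×10^-27)(1.06×10^7) / [(1×1.60×10^-19)(7.53×10^-3)] = 29.3 m.

r ≈ 29.3 m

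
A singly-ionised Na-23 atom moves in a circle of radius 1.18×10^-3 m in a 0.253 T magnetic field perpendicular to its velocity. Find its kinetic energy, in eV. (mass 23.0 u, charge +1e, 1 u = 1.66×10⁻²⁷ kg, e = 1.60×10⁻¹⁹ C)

v = qBr/m = (1×1.60×10^-19)(0.253)(1.18×10^-3) / (3.82×10^-26) = 1250 m/s.
K = ½mv² = 0.5·(3.82×10^-26)·(1250)² = 2.99×10^-20 J = 0.187 eV.

K ≈ 0.187 eV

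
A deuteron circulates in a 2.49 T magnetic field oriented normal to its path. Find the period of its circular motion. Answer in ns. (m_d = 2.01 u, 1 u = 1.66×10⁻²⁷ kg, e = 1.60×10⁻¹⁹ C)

T ≈ 52.6 ns

The cyclotron period is independent of speed: T = 2πm/(qB).
T = 2π(3.34×10^-27) / [(1×1.60×10^-19)(2.49)] = 5.26×10^-8 s.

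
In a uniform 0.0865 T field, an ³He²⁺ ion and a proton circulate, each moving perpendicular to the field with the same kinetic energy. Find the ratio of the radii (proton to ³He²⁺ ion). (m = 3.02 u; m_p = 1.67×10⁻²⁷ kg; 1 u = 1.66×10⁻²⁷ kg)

ratio ≈ 1.15

r = √(2mK)/(qB) ⇒ at equal K, r ∝ √m/q.
r_{proton}/r_{³He²⁺ ion} = 1.15.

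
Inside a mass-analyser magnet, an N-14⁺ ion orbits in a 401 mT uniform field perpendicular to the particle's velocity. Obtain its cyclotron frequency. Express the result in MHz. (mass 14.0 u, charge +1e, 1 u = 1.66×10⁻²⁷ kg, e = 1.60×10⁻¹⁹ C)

f = qB/(2πm) = (1×1.60×10^-19)(0.401) / [2π(2.32×10^-26)] = 4.39×10^5 Hz.

f ≈ 0.439 MHz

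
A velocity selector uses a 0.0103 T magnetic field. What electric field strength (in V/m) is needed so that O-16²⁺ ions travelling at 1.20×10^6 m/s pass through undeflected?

E ≈ 1.24×10^4 V/m

qE = qvB ⇒ E = vB = (1.20×10^6)(0.0103) = 1.24×10^4 V/m.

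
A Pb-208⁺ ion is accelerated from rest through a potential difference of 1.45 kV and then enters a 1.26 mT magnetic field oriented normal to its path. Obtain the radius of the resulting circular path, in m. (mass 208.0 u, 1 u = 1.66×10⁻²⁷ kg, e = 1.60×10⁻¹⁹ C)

r ≈ 62.8 m

The kinetic energy gained is K = qV = (1×1.60×10^-19)(1450) = 2.32×10^-16 J.
v = √(2K/m) = 3.67×10^4 m/s.
r = mv/(qB) = (3.45×10^-25)(3.67×10^4) / [(1×1.60×10^-19)(1.26×10^-3)] = 62.8 m.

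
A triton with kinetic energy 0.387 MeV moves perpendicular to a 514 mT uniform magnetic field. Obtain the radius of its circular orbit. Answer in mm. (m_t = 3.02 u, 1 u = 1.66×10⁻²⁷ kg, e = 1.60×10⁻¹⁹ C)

r ≈ 303 mm

Convert the energy: K = 0.387 MeV = 6.19×10^-14 J.
v = √(2K/m) = √(2·6.19×10^-14/5.01×10^-27) = 4.97×10^6 m/s.
r = mv/(qB) = (5.01×10^-27)(4.97×10^6) / [(1×1.60×10^-19)(0.514)] = 0.303 m.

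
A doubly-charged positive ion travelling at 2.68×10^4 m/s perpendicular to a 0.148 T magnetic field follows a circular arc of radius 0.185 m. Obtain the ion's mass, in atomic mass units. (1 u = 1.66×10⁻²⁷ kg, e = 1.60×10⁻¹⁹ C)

m ≈ 197 u

qvB = mv²/r ⇒ m = qBr/v.
m = (2×1.60×10^-19)(0.148)(0.185) / (2.68×10^4) = 3.27×10^-25 kg = 197 u.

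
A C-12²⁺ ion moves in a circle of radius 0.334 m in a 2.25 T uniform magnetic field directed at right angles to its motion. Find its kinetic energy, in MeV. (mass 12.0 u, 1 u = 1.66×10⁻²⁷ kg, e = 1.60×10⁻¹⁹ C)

K ≈ 9.07 MeV

v = qBr/m = (2×1.60×10^-19)(2.25)(0.334) / (1.99×10^-26) = 1.21×10^7 m/s.
K = ½mv² = 0.5·(1.99×10^-26)·(1.21×10^7)² = 1.45×10^-12 J = 9.07 MeV.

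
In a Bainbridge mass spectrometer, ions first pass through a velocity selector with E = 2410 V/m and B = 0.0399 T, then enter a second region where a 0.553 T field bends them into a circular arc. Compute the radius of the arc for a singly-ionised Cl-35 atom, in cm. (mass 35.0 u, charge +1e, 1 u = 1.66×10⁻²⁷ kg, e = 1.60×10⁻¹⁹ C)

r ≈ 3.97 cm

The selector passes v = E/B = 2410/0.0399 = 6.04×10^4 m/s.
In the deflection region, r = mv/(qB₂) = (5.81×10^-26)(6.04×10^4) / [(1×1.60×10^-19)(0.553)] = 0.0397 m.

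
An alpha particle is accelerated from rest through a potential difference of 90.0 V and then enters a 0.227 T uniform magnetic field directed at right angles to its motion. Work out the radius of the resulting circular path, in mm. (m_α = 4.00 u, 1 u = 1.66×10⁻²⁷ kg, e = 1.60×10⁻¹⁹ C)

r ≈ 8.51 mm

The kinetic energy gained is K = qV = (2×1.60×10^-19)(90.0) = 2.88×10^-17 J.
v = √(2K/m) = 9.31×10^4 m/s.
r = mv/(qB) = (6.64×10^-27)(9.31×10^4) / [(2×1.60×10^-19)(0.227)] = 8.51×10^-3 m.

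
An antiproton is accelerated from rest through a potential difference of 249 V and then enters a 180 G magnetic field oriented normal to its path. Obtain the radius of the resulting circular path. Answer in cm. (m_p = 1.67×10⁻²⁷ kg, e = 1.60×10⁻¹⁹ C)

r ≈ 12.7 cm

The kinetic energy gained is K = qV = (1×1.60×10^-19)(249) = 3.98×10^-17 J.
v = √(2K/m) = 2.18×10^5 m/s.
r = mv/(qB) = (1.67×10^-27)(2.18×10^5) / [(1×1.60×10^-19)(0.0180)] = 0.127 m.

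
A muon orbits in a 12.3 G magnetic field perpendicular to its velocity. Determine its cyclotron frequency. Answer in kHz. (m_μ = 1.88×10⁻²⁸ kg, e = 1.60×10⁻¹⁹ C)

f = qB/(2πm) = (1×1.60×10^-19)(1.23×10^-3) / [2π(1.88×10^-28)] = 1.67×10^5 Hz.

f ≈ 167 kHz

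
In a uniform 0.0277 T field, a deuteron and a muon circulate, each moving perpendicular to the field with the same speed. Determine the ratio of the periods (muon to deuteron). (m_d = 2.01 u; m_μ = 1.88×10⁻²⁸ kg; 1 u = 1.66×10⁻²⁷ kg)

ratio ≈ 0.0563

T = 2πm/(qB) is independent of speed, so T₂/T₁ = (m₂/q₂)/(m₁/q₁).
T_{muon}/T_{deuteron} = (1.88×10^-28/1e) / (3.34×10^-27/1e) = 0.0563.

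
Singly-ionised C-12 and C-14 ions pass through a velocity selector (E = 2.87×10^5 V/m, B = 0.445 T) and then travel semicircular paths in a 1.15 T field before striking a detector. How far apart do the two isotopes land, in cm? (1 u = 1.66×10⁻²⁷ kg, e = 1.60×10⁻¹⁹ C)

Both emerge at v = E/B₁ = 6.45×10^5 m/s.
r = mv/(qB₂), so r₁ = 0.0698 m and r₂ = 0.0815 m, giving Δr = 0.0116 m.
After a semicircle each ion lands a diameter 2r from the entry slit, so the separation is 2Δr = 0.0233 m.

Δd ≈ 2.33 cm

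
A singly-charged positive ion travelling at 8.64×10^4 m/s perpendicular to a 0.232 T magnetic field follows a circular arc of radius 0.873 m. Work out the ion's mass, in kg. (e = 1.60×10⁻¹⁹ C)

qvB = mv²/r ⇒ m = qBr/v.
m = (1×1.60×10^-19)(0.232)(0.873) / (8.64×10^4) = 3.75×10^-25 kg.

m ≈ 3.75×10^-25 kg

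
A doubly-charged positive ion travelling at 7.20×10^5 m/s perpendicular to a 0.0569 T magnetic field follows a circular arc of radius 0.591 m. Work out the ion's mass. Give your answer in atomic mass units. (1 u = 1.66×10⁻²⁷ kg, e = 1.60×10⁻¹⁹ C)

qvB = mv²/r ⇒ m = qBr/v.
m = (2×1.60×10^-19)(0.0569)(0.591) / (7.20×10^5) = 1.49×10^-26 kg = 9.00 u.

m ≈ 9.00 u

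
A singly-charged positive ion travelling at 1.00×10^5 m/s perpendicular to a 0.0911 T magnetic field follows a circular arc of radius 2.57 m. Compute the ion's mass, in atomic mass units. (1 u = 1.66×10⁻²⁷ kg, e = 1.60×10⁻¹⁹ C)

m ≈ 226 u

qvB = mv²/r ⇒ m = qBr/v.
m = (1×1.60×10^-19)(0.0911)(2.57) / (1.00×10^5) = 3.75×10^-25 kg = 226 u.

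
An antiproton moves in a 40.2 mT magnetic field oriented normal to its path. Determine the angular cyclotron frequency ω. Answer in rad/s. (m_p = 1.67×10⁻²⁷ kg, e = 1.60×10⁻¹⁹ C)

ω = qB/m = (1×1.60×10^-19)(0.0402) / (1.67×10^-27) = 3.85×10^6 rad/s.

ω ≈ 3.85×10^6 rad/s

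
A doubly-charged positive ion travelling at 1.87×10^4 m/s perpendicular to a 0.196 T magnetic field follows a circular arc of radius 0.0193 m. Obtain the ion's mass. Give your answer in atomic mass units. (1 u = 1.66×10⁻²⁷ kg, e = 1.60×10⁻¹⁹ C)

qvB = mv²/r ⇒ m = qBr/v.
m = (2×1.60×10^-19)(0.196)(0.0193) / (1.87×10^4) = 6.47×10^-26 kg = 39.0 u.

m ≈ 39.0 u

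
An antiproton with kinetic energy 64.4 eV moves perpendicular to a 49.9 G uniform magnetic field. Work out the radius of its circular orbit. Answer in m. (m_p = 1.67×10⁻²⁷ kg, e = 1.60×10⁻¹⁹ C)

r ≈ 0.232 m

Convert the energy: K = 64.4 eV = 1.03×10^-17 J.
v = √(2K/m) = √(2·1.03×10^-17/1.67×10^-27) = 1.11×10^5 m/s.
r = mv/(qB) = (1.67×10^-27)(1.11×10^5) / [(1×1.60×10^-19)(4.99×10^-3)] = 0.232 m.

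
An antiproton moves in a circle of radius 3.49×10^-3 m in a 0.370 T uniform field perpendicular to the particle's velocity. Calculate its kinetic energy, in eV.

v = qBr/m = (1×1.60×10^-19)(0.370)(3.49×10^-3) / (1.67×10^-27) = 1.24×10^5 m/s.
K = ½mv² = 0.5·(1.67×10^-27)·(1.24×10^5)² = 1.28×10^-17 J = 79.9 eV.

K ≈ 79.9 eV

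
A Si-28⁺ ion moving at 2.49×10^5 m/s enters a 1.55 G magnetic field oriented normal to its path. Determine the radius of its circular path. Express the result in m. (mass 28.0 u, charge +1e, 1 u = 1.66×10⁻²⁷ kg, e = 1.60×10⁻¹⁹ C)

The magnetic force provides the centripetal force: qvB = mv²/r, so r = mv/(qB).
r = (4.65×10^-26 kg)(2.49×10^5 m/s) / [(1×1.60×10^-19 C)(1.55×10^-4 T)] = 467 m.

r ≈ 467 m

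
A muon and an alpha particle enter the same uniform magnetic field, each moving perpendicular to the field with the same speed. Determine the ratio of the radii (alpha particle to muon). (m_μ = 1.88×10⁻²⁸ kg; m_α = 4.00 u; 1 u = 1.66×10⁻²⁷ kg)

r = mv/(qB) ⇒ at equal v, r ∝ m/q.
r_{alpha particle}/r_{muon} = 17.7.

ratio ≈ 17.7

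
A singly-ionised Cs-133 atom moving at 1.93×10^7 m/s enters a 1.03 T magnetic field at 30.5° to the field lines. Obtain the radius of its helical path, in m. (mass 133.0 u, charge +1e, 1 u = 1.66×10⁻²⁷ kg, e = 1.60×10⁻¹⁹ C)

Only the perpendicular component v⊥ = v sin30.5° = 9.80×10^6 m/s is bent by the field.
r = m v⊥ /(qB) = (2.21×10^-25)(9.80×10^6) / [(1×1.60×10^-19)(1.03)] = 13.1 m.

r ≈ 13.1 m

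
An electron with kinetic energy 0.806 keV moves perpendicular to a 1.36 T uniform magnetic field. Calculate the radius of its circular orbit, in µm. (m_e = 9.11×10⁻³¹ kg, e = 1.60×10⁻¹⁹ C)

r ≈ 70.4 µm

Convert the energy: K = 0.806 keV = 1.29×10^-16 J.
v = √(2K/m) = √(2·1.29×10^-16/9.11×10^-31) = 1.68×10^7 m/s.
r = mv/(qB) = (9.11×10^-31)(1.68×10^7) / [(1×1.60×10^-19)(1.36)] = 7.04×10^-5 m.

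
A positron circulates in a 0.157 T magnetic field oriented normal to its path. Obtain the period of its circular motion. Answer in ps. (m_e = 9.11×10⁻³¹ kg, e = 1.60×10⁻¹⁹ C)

The cyclotron period is independent of speed: T = 2πm/(qB).
T = 2π(9.11×10^-31) / [(1×1.60×10^-19)(0.157)] = 2.28×10^-10 s.

T ≈ 228 ps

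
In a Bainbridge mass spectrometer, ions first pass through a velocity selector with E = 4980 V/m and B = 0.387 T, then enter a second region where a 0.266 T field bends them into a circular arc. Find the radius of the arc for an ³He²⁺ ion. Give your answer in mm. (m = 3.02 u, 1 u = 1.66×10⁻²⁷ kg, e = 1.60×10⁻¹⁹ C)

r ≈ 0.758 mm

The selector passes v = E/B = 4980/0.387 = 1.29×10^4 m/s.
In the deflection region, r = mv/(qB₂) = (5.01×10^-27)(1.29×10^4) / [(2×1.60×10^-19)(0.266)] = 7.58×10^-4 m.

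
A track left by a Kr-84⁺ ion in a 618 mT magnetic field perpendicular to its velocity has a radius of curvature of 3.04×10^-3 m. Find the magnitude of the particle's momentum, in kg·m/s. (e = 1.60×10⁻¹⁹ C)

p ≈ 3.01×10^-22 kg·m/s

Since qvB = mv²/r, the momentum p = mv = qBr.
p = (1×1.60×10^-19)(0.618)(3.04×10^-3) = 3.01×10^-22 kg·m/s.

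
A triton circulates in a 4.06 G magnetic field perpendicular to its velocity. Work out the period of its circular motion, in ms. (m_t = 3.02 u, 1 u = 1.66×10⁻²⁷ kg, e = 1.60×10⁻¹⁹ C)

T ≈ 0.485 ms

The cyclotron period is independent of speed: T = 2πm/(qB).
T = 2π(5.01×10^-27) / [(1×1.60×10^-19)(4.06×10^-4)] = 4.85×10^-4 s.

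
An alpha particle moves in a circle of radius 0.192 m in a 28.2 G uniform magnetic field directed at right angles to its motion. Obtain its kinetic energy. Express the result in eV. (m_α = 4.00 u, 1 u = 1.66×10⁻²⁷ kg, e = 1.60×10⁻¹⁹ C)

K ≈ 14.1 eV

v = qBr/m = (2×1.60×10^-19)(2.82×10^-3)(0.192) / (6.64×10^-27) = 2.61×10^4 m/s.
K = ½mv² = 0.5·(6.64×10^-27)·(2.61×10^4)² = 2.26×10^-18 J = 14.1 eV.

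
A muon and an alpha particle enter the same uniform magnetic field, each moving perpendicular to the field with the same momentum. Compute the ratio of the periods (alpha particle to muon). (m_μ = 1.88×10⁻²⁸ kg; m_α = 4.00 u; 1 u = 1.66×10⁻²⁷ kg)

T = 2πm/(qB) is independent of speed, so T₂/T₁ = (m₂/q₂)/(m₁/q₁).
T_{alpha particle}/T_{muon} = (6.64×10^-27/2e) / (1.88×10^-28/1e) = 17.7.

ratio ≈ 17.7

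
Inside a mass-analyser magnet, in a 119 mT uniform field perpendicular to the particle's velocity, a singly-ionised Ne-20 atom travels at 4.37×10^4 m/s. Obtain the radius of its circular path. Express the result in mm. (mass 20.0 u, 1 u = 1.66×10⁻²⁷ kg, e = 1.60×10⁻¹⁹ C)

r ≈ 76.2 mm

The magnetic force provides the centripetal force: qvB = mv²/r, so r = mv/(qB).
r = (3.32×10^-26 kg)(4.37×10^4 m/s) / [(1×1.60×10^-19 C)(0.119 T)] = 0.0762 m.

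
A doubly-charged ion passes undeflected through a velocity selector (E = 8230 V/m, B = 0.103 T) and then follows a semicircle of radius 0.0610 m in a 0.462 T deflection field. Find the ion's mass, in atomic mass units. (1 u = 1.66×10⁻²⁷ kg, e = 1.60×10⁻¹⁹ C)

v = E/B₁ = 7.99×10^4 m/s.
From r = mv/(qB₂), m = qB₂r/v = (2×1.60×10^-19)(0.462)(0.0610) / (7.99×10^4) = 1.13×10^-25 kg.
In atomic mass units: m = 1.13×10^-25 / 1.66×10^-27 = 68.0 u.

m ≈ 68.0 u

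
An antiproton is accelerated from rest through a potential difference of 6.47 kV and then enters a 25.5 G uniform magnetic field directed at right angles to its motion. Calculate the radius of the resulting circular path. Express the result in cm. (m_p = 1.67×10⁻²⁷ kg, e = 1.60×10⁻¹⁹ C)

The kinetic energy gained is K = qV = (1×1.60×10^-19)(6470) = 1.04×10^-15 J.
v = √(2K/m) = 1.11×10^6 m/s.
r = mv/(qB) = (1.67×10^-27)(1.11×10^6) / [(1×1.60×10^-19)(2.55×10^-3)] = 4.56 m.

r ≈ 456 cm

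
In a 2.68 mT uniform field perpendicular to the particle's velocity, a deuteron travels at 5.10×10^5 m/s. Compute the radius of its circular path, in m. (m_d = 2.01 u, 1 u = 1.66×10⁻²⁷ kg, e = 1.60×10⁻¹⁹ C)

r ≈ 3.97 m

The magnetic force provides the centripetal force: qvB = mv²/r, so r = mv/(qB).
r = (3.34×10^-27 kg)(5.10×10^5 m/s) / [(1×1.60×10^-19 C)(2.68×10^-3 T)] = 3.97 m.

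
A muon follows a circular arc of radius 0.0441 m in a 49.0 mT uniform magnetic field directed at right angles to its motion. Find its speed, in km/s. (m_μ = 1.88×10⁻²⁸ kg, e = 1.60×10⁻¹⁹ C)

v ≈ 1840 km/s

From qvB = mv²/r, v = qBr/m.
v = (1×1.60×10^-19)(0.0490)(0.0441) / (1.88×10^-28) = 1.84×10^6 m/s.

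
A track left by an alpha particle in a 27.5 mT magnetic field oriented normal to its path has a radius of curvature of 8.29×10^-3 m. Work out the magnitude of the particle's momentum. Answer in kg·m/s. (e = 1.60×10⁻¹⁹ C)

Since qvB = mv²/r, the momentum p = mv = qBr.
p = (2×1.60×10^-19)(0.0275)(8.29×10^-3) = 7.30×10^-23 kg·m/s.

p ≈ 7.30×10^-23 kg·m/s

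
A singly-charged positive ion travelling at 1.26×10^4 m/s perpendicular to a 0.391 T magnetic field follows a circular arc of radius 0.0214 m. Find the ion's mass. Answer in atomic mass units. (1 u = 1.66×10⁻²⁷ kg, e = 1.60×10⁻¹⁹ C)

m ≈ 64.0 u

qvB = mv²/r ⇒ m = qBr/v.
m = (1×1.60×10^-19)(0.391)(0.0214) / (1.26×10^4) = 1.06×10^-25 kg = 64.0 u.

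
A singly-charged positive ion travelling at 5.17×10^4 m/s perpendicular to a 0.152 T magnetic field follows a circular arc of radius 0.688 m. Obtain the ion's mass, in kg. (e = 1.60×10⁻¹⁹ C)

qvB = mv²/r ⇒ m = qBr/v.
m = (1×1.60×10^-19)(0.152)(0.688) / (5.17×10^4) = 3.24×10^-25 kg.

m ≈ 3.24×10^-25 kg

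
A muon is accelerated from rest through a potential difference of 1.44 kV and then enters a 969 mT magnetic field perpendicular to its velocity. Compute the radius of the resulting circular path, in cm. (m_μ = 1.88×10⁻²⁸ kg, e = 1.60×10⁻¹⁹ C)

r ≈ 0.190 cm

The kinetic energy gained is K = qV = (1×1.60×10^-19)(1440) = 2.30×10^-16 J.
v = √(2K/m) = 1.57×10^6 m/s.
r = mv/(qB) = (1.88×10^-28)(1.57×10^6) / [(1×1.60×10^-19)(0.969)] = 1.90×10^-3 m.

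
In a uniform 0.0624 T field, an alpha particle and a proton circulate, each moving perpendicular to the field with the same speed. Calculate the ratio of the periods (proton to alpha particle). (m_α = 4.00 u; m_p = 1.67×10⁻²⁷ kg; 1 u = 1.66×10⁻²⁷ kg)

ratio ≈ 0.503

T = 2πm/(qB) is independent of speed, so T₂/T₁ = (m₂/q₂)/(m₁/q₁).
T_{proton}/T_{alpha particle} = (1.67×10^-27/1e) / (6.64×10^-27/2e) = 0.503.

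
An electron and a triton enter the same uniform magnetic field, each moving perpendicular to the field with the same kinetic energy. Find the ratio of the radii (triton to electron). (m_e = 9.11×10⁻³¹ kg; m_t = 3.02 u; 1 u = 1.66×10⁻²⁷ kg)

r = √(2mK)/(qB) ⇒ at equal K, r ∝ √m/q.
r_{triton}/r_{electron} = 74.2.

ratio ≈ 74.2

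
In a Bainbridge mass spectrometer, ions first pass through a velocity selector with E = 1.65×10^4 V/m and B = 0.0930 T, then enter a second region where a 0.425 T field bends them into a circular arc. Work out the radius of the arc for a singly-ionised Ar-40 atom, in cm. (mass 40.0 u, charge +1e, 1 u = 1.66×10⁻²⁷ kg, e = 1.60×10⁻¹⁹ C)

The selector passes v = E/B = 1.65×10^4/0.0930 = 1.77×10^5 m/s.
In the deflection region, r = mv/(qB₂) = (6.64×10^-26)(1.77×10^5) / [(1×1.60×10^-19)(0.425)] = 0.173 m.

r ≈ 17.3 cm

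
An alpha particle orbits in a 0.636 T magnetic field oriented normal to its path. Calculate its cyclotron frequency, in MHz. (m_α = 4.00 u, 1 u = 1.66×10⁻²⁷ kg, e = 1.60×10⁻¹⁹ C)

f = qB/(2πm) = (2×1.60×10^-19)(0.636) / [2π(6.64×10^-27)] = 4.88×10^6 Hz.

f ≈ 4.88 MHz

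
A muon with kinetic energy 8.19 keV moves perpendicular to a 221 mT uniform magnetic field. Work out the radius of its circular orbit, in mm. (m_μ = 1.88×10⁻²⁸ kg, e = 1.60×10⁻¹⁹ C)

Convert the energy: K = 8.19 keV = 1.31×10^-15 J.
v = √(2K/m) = √(2·1.31×10^-15/1.88×10^-28) = 3.73×10^6 m/s.
r = mv/(qB) = (1.88×10^-28)(3.73×10^6) / [(1×1.60×10^-19)(0.221)] = 0.0199 m.

r ≈ 19.9 mm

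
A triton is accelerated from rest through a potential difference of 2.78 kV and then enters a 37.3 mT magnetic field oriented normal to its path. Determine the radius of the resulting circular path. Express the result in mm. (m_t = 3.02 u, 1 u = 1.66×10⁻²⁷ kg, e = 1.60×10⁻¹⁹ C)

The kinetic energy gained is K = qV = (1×1.60×10^-19)(2780) = 4.45×10^-16 J.
v = √(2K/m) = 4.21×10^5 m/s.
r = mv/(qB) = (5.01×10^-27)(4.21×10^5) / [(1×1.60×10^-19)(0.0373)] = 0.354 m.

r ≈ 354 mm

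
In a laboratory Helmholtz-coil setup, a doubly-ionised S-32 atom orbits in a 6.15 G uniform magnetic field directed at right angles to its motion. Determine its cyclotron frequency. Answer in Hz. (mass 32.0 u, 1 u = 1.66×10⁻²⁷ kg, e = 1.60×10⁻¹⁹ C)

f ≈ 590 Hz

f = qB/(2πm) = (2×1.60×10^-19)(6.15×10^-4) / [2π(5.31×10^-26)] = 590 Hz.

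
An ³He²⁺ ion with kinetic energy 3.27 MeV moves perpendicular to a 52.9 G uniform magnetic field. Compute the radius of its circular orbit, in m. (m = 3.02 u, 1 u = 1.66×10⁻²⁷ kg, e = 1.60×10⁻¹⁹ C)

r ≈ 42.8 m

Convert the energy: K = 3.27 MeV = 5.23×10^-13 J.
v = √(2K/m) = √(2·5.23×10^-13/5.01×10^-27) = 1.44×10^7 m/s.
r = mv/(qB) = (5.01×10^-27)(1.44×10^7) / [(2×1.60×10^-19)(5.29×10^-3)] = 42.8 m.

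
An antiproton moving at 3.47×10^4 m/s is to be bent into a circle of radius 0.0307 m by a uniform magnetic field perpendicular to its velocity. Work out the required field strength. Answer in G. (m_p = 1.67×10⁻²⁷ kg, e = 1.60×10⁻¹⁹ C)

B ≈ 118 G

qvB = mv²/r gives B = mv/(qr).
B = (1.67×10^-27)(3.47×10^4) / [(1×1.60×10^-19)(0.0307)] = 0.0118 T.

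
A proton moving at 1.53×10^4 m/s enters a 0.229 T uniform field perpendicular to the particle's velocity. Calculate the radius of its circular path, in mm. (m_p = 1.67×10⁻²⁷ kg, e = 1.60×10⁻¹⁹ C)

r ≈ 0.697 mm

The magnetic force provides the centripetal force: qvB = mv²/r, so r = mv/(qB).
r = (1.67×10^-27 kg)(1.53×10^4 m/s) / [(1×1.60×10^-19 C)(0.229 T)] = 6.97×10^-4 m.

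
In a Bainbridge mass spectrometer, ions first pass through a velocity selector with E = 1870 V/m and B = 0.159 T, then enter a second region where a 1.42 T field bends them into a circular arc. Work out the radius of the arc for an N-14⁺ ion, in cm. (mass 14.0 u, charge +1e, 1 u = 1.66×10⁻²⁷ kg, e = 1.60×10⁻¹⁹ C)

The selector passes v = E/B = 1870/0.159 = 1.18×10^4 m/s.
In the deflection region, r = mv/(qB₂) = (2.32×10^-26)(1.18×10^4) / [(1×1.60×10^-19)(1.42)] = 1.20×10^-3 m.

r ≈ 0.120 cm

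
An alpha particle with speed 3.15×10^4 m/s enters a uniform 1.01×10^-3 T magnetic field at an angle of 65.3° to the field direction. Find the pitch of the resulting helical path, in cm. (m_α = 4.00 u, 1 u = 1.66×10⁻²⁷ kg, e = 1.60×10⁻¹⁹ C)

The velocity component along B is v∥ = v cos65.3° = 1.32×10^4 m/s.
The cyclotron period T = 2πm/(qB) = 1.29×10^-4 s is set by m, q, B alone.
Pitch = v∥·T = (1.32×10^4)(1.29×10^-4) = 1.70 m.

pitch ≈ 170 cm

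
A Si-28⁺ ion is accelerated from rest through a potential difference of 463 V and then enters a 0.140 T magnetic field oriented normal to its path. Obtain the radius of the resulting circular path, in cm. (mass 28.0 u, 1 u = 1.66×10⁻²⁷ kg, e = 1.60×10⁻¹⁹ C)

The kinetic energy gained is K = qV = (1×1.60×10^-19)(463) = 7.41×10^-17 J.
v = √(2K/m) = 5.65×10^4 m/s.
r = mv/(qB) = (4.65×10^-26)(5.65×10^4) / [(1×1.60×10^-19)(0.140)] = 0.117 m.

r ≈ 11.7 cm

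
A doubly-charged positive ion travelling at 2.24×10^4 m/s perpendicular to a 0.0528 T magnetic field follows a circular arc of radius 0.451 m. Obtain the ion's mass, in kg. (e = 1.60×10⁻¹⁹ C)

qvB = mv²/r ⇒ m = qBr/v.
m = (2×1.60×10^-19)(0.0528)(0.451) / (2.24×10^4) = 3.40×10^-25 kg.

m ≈ 3.40×10^-25 kg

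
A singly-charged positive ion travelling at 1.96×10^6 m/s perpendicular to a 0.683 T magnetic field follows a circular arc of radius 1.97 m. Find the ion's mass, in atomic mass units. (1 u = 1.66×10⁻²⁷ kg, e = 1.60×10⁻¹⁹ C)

m ≈ 66.2 u

qvB = mv²/r ⇒ m = qBr/v.
m = (1×1.60×10^-19)(0.683)(1.97) / (1.96×10^6) = 1.10×10^-25 kg = 66.2 u.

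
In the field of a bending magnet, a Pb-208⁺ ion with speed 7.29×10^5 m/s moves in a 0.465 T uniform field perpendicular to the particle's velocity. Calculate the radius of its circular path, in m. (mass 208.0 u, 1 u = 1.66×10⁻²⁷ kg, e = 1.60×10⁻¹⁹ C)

r ≈ 3.38 m

The magnetic force provides the centripetal force: qvB = mv²/r, so r = mv/(qB).
r = (3.45×10^-25 kg)(7.29×10^5 m/s) / [(1×1.60×10^-19 C)(0.465 T)] = 3.38 m.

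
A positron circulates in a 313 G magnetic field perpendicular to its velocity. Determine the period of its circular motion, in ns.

The cyclotron period is independent of speed: T = 2πm/(qB).
T = 2π(9.11×10^-31) / [(1×1.60×10^-19)(0.0313)] = 1.14×10^-9 s.

T ≈ 1.14 ns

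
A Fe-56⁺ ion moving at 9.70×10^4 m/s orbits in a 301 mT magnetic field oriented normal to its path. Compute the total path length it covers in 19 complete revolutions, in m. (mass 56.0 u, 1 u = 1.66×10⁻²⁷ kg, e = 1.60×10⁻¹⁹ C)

r = mv/(qB) = 0.187 m, so one revolution covers 2πr = 1.18 m.
In 19 revolutions: L = 19·2πr = 22.4 m.

L ≈ 22.4 m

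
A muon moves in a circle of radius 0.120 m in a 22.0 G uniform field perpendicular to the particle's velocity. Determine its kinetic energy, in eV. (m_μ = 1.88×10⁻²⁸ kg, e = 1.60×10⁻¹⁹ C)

K ≈ 29.7 eV

v = qBr/m = (1×1.60×10^-19)(2.20×10^-3)(0.120) / (1.88×10^-28) = 2.25×10^5 m/s.
K = ½mv² = 0.5·(1.88×10^-28)·(2.25×10^5)² = 4.75×10^-18 J = 29.7 eV.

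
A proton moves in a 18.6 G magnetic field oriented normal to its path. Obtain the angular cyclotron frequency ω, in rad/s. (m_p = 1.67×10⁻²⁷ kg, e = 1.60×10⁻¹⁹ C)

ω = qB/m = (1×1.60×10^-19)(1.86×10^-3) / (1.67×10^-27) = 1.78×10^5 rad/s.

ω ≈ 1.78×10^5 rad/s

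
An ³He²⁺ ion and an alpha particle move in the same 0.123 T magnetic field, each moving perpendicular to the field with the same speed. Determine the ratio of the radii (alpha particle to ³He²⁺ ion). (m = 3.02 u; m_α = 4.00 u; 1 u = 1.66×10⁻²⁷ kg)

ratio ≈ 1.32

r = mv/(qB) ⇒ at equal v, r ∝ m/q.
r_{alpha particle}/r_{³He²⁺ ion} = 1.32.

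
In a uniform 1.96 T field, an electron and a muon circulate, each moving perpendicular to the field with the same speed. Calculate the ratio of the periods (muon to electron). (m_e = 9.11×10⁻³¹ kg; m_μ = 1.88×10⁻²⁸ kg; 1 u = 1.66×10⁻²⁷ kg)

ratio ≈ 206

T = 2πm/(qB) is independent of speed, so T₂/T₁ = (m₂/q₂)/(m₁/q₁).
T_{muon}/T_{electron} = (1.88×10^-28/1e) / (9.11×10^-31/1e) = 206.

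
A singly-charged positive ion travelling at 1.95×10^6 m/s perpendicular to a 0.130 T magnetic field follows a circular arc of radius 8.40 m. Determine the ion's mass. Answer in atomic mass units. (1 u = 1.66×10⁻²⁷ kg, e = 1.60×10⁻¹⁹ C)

qvB = mv²/r ⇒ m = qBr/v.
m = (1×1.60×10^-19)(0.130)(8.40) / (1.95×10^6) = 8.96×10^-26 kg = 54.0 u.

m ≈ 54.0 u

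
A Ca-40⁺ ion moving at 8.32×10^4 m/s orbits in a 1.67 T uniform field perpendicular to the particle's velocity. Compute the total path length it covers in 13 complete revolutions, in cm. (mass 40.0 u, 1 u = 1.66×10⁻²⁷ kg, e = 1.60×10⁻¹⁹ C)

r = mv/(qB) = 0.0207 m, so one revolution covers 2πr = 0.130 m.
In 13 revolutions: L = 13·2πr = 1.69 m.

L ≈ 169 cm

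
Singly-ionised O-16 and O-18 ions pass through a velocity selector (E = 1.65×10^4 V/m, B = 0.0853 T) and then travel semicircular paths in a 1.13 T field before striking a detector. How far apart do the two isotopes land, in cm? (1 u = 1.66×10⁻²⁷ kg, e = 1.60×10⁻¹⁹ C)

Δd ≈ 0.710 cm

Both emerge at v = E/B₁ = 1.93×10^5 m/s.
r = mv/(qB₂), so r₁ = 0.02842 m and r₂ = 0.03197 m, giving Δr = 3.55×10^-3 m.
After a semicircle each ion lands a diameter 2r from the entry slit, so the separation is 2Δr = 7.10×10^-3 m.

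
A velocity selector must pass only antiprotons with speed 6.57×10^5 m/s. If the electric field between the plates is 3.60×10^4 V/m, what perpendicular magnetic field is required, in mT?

qE = qvB ⇒ B = E/v = (3.60×10^4) / (6.57×10^5) = 0.0548 T.

B ≈ 54.8 mT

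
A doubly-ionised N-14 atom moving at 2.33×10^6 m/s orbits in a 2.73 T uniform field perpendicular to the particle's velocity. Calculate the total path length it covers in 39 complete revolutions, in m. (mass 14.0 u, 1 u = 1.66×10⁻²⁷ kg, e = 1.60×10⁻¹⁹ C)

L ≈ 15.2 m

r = mv/(qB) = 0.0620 m, so one revolution covers 2πr = 0.389 m.
In 39 revolutions: L = 39·2πr = 15.2 m.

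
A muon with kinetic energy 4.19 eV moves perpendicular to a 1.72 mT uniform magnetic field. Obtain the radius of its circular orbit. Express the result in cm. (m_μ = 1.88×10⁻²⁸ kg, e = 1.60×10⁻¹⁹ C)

r ≈ 5.77 cm

Convert the energy: K = 4.19 eV = 6.70×10^-19 J.
v = √(2K/m) = √(2·6.70×10^-19/1.88×10^-28) = 8.45×10^4 m/s.
r = mv/(qB) = (1.88×10^-28)(8.45×10^4) / [(1×1.60×10^-19)(1.72×10^-3)] = 0.0577 m.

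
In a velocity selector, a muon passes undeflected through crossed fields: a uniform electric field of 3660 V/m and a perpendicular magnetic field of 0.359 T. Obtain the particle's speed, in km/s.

v ≈ 10.2 km/s

For zero net force, qE = qvB, so v = E/B.
v = (3660) / (0.359) = 1.02×10^4 m/s.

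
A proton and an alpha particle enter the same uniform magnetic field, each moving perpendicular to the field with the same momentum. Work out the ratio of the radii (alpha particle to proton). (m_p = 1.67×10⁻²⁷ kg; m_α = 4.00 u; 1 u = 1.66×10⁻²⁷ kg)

ratio ≈ 0.500

r = p/(qB) ⇒ at equal p, r ∝ 1/q.
r_{alpha particle}/r_{proton} = 0.500.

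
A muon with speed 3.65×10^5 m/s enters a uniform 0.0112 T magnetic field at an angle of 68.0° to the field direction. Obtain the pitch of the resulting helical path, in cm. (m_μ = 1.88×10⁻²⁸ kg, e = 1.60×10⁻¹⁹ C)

pitch ≈ 9.01 cm

The velocity component along B is v∥ = v cos68.0° = 1.37×10^5 m/s.
The cyclotron period T = 2πm/(qB) = 6.59×10^-7 s is set by m, q, B alone.
Pitch = v∥·T = (1.37×10^5)(6.59×10^-7) = 0.0901 m.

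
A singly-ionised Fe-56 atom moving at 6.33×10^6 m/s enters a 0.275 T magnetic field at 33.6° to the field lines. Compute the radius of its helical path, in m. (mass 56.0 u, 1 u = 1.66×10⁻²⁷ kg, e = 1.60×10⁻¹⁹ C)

Only the perpendicular component v⊥ = v sin33.6° = 3.50×10^6 m/s is bent by the field.
r = m v⊥ /(qB) = (9.30×10^-26)(3.50×10^6) / [(1×1.60×10^-19)(0.275)] = 7.40 m.

r ≈ 7.40 m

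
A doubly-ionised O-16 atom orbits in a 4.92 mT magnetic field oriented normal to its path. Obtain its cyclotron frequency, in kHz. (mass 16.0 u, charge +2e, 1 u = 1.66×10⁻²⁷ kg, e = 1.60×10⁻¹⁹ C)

f ≈ 9.43 kHz

f = qB/(2πm) = (2×1.60×10^-19)(4.92×10^-3) / [2π(2.66×10^-26)] = 9430 Hz.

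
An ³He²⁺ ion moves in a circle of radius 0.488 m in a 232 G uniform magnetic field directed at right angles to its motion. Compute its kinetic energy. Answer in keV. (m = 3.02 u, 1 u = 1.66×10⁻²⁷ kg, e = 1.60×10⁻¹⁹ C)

K ≈ 8.18 keV

v = qBr/m = (2×1.60×10^-19)(0.0232)(0.488) / (5.01×10^-27) = 7.23×10^5 m/s.
K = ½mv² = 0.5·(5.01×10^-27)·(7.23×10^5)² = 1.31×10^-15 J = 8.18 keV.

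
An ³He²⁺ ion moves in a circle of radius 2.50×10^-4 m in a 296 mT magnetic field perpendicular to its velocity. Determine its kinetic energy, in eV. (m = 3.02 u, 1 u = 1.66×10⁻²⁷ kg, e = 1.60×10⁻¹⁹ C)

K ≈ 0.350 eV

v = qBr/m = (2×1.60×10^-19)(0.296)(2.50×10^-4) / (5.01×10^-27) = 4720 m/s.
K = ½mv² = 0.5·(5.01×10^-27)·(4720)² = 5.59×10^-20 J = 0.350 eV.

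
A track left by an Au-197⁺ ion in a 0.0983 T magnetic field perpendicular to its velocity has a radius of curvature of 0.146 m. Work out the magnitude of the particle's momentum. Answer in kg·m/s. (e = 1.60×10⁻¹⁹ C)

Since qvB = mv²/r, the momentum p = mv = qBr.
p = (1×1.60×10^-19)(0.0983)(0.146) = 2.30×10^-21 kg·m/s.

p ≈ 2.30×10^-21 kg·m/s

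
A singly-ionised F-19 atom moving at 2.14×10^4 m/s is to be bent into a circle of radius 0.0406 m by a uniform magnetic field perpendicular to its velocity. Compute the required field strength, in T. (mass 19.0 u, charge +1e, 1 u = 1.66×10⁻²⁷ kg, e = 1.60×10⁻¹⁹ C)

B ≈ 0.104 T

qvB = mv²/r gives B = mv/(qr).
B = (3.15×10^-26)(2.14×10^4) / [(1×1.60×10^-19)(0.0406)] = 0.104 T.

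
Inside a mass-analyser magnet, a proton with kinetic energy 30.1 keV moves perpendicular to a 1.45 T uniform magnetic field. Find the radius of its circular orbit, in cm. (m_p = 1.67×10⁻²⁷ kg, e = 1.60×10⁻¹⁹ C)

r ≈ 1.73 cm

Convert the energy: K = 30.1 keV = 4.82×10^-15 J.
v = √(2K/m) = √(2·4.82×10^-15/1.67×10^-27) = 2.40×10^6 m/s.
r = mv/(qB) = (1.67×10^-27)(2.40×10^6) / [(1×1.60×10^-19)(1.45)] = 0.0173 m.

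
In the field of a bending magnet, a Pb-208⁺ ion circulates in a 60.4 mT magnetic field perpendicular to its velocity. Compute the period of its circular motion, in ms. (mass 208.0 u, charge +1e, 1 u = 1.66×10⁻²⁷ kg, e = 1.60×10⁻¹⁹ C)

T ≈ 0.224 ms

The cyclotron period is independent of speed: T = 2πm/(qB).
T = 2π(3.45×10^-25) / [(1×1.60×10^-19)(0.0604)] = 2.24×10^-4 s.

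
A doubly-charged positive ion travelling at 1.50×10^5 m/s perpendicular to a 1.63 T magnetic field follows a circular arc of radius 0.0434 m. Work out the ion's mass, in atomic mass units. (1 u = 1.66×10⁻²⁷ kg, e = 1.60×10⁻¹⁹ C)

qvB = mv²/r ⇒ m = qBr/v.
m = (2×1.60×10^-19)(1.63)(0.0434) / (1.50×10^5) = 1.51×10^-25 kg = 90.9 u.

m ≈ 90.9 u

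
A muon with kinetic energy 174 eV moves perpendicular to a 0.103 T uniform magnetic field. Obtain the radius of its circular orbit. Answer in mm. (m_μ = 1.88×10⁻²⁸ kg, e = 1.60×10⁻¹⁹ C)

Convert the energy: K = 174 eV = 2.78×10^-17 J.
v = √(2K/m) = √(2·2.78×10^-17/1.88×10^-28) = 5.44×10^5 m/s.
r = mv/(qB) = (1.88×10^-28)(5.44×10^5) / [(1×1.60×10^-19)(0.103)] = 6.21×10^-3 m.

r ≈ 6.21 mm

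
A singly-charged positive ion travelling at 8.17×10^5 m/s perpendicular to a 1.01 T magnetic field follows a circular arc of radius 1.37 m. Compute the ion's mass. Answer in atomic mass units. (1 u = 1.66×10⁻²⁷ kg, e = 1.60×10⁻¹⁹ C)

m ≈ 163 u

qvB = mv²/r ⇒ m = qBr/v.
m = (1×1.60×10^-19)(1.01)(1.37) / (8.17×10^5) = 2.71×10^-25 kg = 163 u.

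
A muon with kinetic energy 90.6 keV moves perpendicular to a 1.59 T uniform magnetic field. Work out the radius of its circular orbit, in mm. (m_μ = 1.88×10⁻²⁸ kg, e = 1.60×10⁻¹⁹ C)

Convert the energy: K = 90.6 keV = 1.45×10^-14 J.
v = √(2K/m) = √(2·1.45×10^-14/1.88×10^-28) = 1.24×10^7 m/s.
r = mv/(qB) = (1.88×10^-28)(1.24×10^7) / [(1×1.60×10^-19)(1.59)] = 9.18×10^-3 m.

r ≈ 9.18 mm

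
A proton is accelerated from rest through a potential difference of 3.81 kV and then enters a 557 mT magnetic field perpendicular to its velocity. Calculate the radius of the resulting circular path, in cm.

r ≈ 1.60 cm

The kinetic energy gained is K = qV = (1×1.60×10^-19)(3810) = 6.10×10^-16 J.
v = √(2K/m) = 8.54×10^5 m/s.
r = mv/(qB) = (1.67×10^-27)(8.54×10^5) / [(1×1.60×10^-19)(0.557)] = 0.0160 m.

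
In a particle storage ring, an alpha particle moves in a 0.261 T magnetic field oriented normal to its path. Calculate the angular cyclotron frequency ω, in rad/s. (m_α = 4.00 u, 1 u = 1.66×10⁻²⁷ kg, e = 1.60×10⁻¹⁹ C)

ω ≈ 1.26×10^7 rad/s

ω = qB/m = (2×1.60×10^-19)(0.261) / (6.64×10^-27) = 1.26×10^7 rad/s.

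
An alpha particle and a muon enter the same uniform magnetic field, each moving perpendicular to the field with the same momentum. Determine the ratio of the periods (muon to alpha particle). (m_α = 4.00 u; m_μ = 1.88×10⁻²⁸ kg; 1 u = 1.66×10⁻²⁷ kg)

T = 2πm/(qB) is independent of speed, so T₂/T₁ = (m₂/q₂)/(m₁/q₁).
T_{muon}/T_{alpha particle} = (1.88×10^-28/1e) / (6.64×10^-27/2e) = 0.0566.

ratio ≈ 0.0566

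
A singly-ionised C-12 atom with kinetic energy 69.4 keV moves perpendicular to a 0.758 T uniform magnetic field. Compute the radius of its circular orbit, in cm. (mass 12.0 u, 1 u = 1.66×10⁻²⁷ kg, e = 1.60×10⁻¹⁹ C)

r ≈ 17.3 cm

Convert the energy: K = 69.4 keV = 1.11×10^-14 J.
v = √(2K/m) = √(2·1.11×10^-14/1.99×10^-26) = 1.06×10^6 m/s.
r = mv/(qB) = (1.99×10^-26)(1.06×10^6) / [(1×1.60×10^-19)(0.758)] = 0.173 m.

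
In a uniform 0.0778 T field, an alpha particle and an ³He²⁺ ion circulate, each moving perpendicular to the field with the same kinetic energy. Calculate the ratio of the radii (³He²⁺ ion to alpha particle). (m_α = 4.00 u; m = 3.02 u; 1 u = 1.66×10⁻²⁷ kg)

r = √(2mK)/(qB) ⇒ at equal K, r ∝ √m/q.
r_{³He²⁺ ion}/r_{alpha particle} = 0.869.

ratio ≈ 0.869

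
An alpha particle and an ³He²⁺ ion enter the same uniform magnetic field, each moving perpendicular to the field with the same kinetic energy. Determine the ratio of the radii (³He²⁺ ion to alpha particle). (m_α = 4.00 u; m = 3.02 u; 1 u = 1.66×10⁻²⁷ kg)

r = √(2mK)/(qB) ⇒ at equal K, r ∝ √m/q.
r_{³He²⁺ ion}/r_{alpha particle} = 0.869.

ratio ≈ 0.869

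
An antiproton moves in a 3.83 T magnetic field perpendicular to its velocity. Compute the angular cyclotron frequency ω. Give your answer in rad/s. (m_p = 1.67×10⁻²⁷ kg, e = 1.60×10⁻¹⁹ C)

ω = qB/m = (1×1.60×10^-19)(3.83) / (1.67×10^-27) = 3.67×10^8 rad/s.

ω ≈ 3.67×10^8 rad/s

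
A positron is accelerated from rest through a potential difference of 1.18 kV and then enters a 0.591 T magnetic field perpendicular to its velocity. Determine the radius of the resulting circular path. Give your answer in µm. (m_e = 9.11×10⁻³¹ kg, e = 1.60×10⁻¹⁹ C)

r ≈ 196 µm

The kinetic energy gained is K = qV = (1×1.60×10^-19)(1180) = 1.89×10^-16 J.
v = √(2K/m) = 2.04×10^7 m/s.
r = mv/(qB) = (9.11×10^-31)(2.04×10^7) / [(1×1.60×10^-19)(0.591)] = 1.96×10^-4 m.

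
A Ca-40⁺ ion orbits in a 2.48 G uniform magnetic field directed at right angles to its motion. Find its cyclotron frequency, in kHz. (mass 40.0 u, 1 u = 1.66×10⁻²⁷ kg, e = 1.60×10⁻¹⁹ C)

f ≈ 0.0951 kHz

f = qB/(2πm) = (1×1.60×10^-19)(2.48×10^-4) / [2π(6.64×10^-26)] = 95.1 Hz.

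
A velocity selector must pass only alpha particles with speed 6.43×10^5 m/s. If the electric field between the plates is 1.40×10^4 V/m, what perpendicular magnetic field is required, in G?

qE = qvB ⇒ B = E/v = (1.40×10^4) / (6.43×10^5) = 0.0218 T.

B ≈ 218 G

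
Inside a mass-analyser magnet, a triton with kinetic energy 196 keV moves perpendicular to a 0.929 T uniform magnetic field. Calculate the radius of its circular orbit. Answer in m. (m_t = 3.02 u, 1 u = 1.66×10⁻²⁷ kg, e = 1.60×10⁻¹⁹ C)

r ≈ 0.119 m

Convert the energy: K = 196 keV = 3.14×10^-14 J.
v = √(2K/m) = √(2·3.14×10^-14/5.01×10^-27) = 3.54×10^6 m/s.
r = mv/(qB) = (5.01×10^-27)(3.54×10^6) / [(1×1.60×10^-19)(0.929)] = 0.119 m.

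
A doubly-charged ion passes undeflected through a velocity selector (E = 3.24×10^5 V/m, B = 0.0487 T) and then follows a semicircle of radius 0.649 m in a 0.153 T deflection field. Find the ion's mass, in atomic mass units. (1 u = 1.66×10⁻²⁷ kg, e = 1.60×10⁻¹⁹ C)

m ≈ 2.88 u

v = E/B₁ = 6.65×10^6 m/s.
From r = mv/(qB₂), m = qB₂r/v = (2×1.60×10^-19)(0.153)(0.649) / (6.65×10^6) = 4.78×10^-27 kg.
In atomic mass units: m = 4.78×10^-27 / 1.66×10^-27 = 2.88 u.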